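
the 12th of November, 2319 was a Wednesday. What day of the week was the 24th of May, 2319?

Count forward from the earlier date (May 24, 2319) to the later (November 12, 2319):
May 2319: 31 − 24 = 7 days remain.
Then June (30), July (31), August (31), September (30), October (31): 30 + 31 + 31 + 30 + 31 = 153 days.
November 1–12, 2319: 12 days.
Total: 7 + 153 + 12 = 172 days.
172 mod 7 = 4, so 4 days before Wednesday is Saturday.

Saturday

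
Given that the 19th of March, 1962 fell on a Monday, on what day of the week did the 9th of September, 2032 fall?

Day-of-year of March 19, 1962: 78.
Day-of-year of September 9, 2032: 253.
1962 has 365 days, so 365 − 78 = 287 days remain in 1962.
Full years 1963–2031: 52 common + 17 leap = 52×365 + 17×366 = 25202 days.
Total: 287 + 25202 + 253 = 25742 days.
25742 mod 7 = 3, so 3 days after Monday is Thursday.

Thursday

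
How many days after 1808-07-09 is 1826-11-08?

Day-of-year of July 9, 1808: 191.
Day-of-year of November 8, 1826: 312.
1808 has 366 days, so 366 − 191 = 175 days remain in 1808.
Full years 1809–1825: 13 common + 4 leap = 13×365 + 4×366 = 6209 days.
Total: 175 + 6209 + 312 = 6696 days.

6696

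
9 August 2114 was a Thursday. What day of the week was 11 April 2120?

Thursday

Day-of-year of August 9, 2114: 221.
Day-of-year of April 11, 2120: 102.
2114 has 365 days, so 365 − 221 = 144 days remain in 2114.
Full years: 2115: 365; 2116: 366; 2117: 365; 2118: 365; 2119: 365. Sum = 1826.
Total: 144 + 1826 + 102 = 2072 days.
2072 is a multiple of 7, so 11 April 2120 falls on the same weekday: Thursday.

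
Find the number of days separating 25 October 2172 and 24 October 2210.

13877

From October 25, 2172 to October 25, 2209: 37 years, of which 8 contain a Feb 29 — 29×365 + 8×366 = 13513 days.
(2200 is not a leap year (divisible by 100 but not 400).)
October 2209: 31 − 25 = 6 days remain.
Then 11 full months totalling 334 days.
October 1–24, 2210: 24 days.
Residual: 364 days.
Total: 13877 days.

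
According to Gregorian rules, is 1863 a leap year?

No

1863 is not a leap year.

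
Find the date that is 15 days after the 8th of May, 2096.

the 23rd of May, 2096

Count 15 days after May 8, 2096:
Within May 2096: 23 − 8 = 15 days.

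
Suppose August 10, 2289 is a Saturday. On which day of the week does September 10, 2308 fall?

Thursday

Day-of-year of August 10, 2289: 222.
Day-of-year of September 10, 2308: 254.
2289 has 365 days, so 365 − 222 = 143 days remain in 2289.
Full years 2290–2307: 15 common + 3 leap = 15×365 + 3×366 = 6573 days.
Total: 143 + 6573 + 254 = 6970 days.
6970 mod 7 = 5, so 5 days after Saturday is Thursday.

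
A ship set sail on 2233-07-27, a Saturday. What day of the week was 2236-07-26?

July 27, 2233 → July 27, 2234: 365 days.
July 27, 2234 → July 27, 2235: 365 days.
July 2235: 31 − 27 = 4 days remain.
Then 11 full months totalling 335 days.
July 1–26, 2236: 26 days.
Residual: 365 days.
Total: 1095 days.
1095 mod 7 = 3, so 3 days after Saturday is Tuesday.

Tuesday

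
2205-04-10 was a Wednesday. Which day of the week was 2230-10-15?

From April 10, 2205 to April 10, 2230: 25 years, of which 6 contain a Feb 29 — 19×365 + 6×366 = 9131 days.
April 2230: 30 − 10 = 20 days remain.
Then May (31), June (30), July (31), August (31), September (30): 31 + 30 + 31 + 31 + 30 = 153 days.
October 1–15, 2230: 15 days.
Residual: 188 days.
Total: 9319 days.
9319 mod 7 = 2, so 2 days after Wednesday is Friday.

Friday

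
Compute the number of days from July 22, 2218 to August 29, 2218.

July 2218: 31 − 22 = 9 days remain.
August 1–29, 2218: 29 days.
Total: 9 + 29 = 38 days.

38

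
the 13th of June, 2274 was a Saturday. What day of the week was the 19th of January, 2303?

Monday

From June 13, 2274 to June 13, 2302: 28 years, of which 6 contain a Feb 29 — 22×365 + 6×366 = 10226 days.
(2300 is not a leap year (divisible by 100 but not 400).)
June 2302: 30 − 13 = 17 days remain.
Then July (31), August (31), September (30), October (31), November (30), December (31): 31 + 31 + 30 + 31 + 30 + 31 = 184 days.
January 1–19, 2303: 19 days.
Residual: 220 days.
Total: 10446 days.
10446 mod 7 = 2, so 2 days after Saturday is Monday.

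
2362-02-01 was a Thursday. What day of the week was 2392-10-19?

Day-of-year of February 1, 2362: 32.
Day-of-year of October 19, 2392: 293.
2362 has 365 days, so 365 − 32 = 333 days remain in 2362.
Full years 2363–2391: 22 common + 7 leap = 22×365 + 7×366 = 10592 days.
Total: 333 + 10592 + 293 = 11218 days.
11218 mod 7 = 4, so 4 days after Thursday is Monday.

Monday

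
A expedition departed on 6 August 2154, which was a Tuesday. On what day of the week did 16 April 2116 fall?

Thursday

Count forward from the earlier date (April 16, 2116) to the later (August 6, 2154):
Day-of-year of April 16, 2116: 107.
Day-of-year of August 6, 2154: 218.
2116 has 366 days, so 366 − 107 = 259 days remain in 2116.
Full years 2117–2153: 28 common + 9 leap = 28×365 + 9×366 = 13514 days.
Total: 259 + 13514 + 218 = 13991 days.
13991 mod 7 = 5, so 5 days before Tuesday is Thursday.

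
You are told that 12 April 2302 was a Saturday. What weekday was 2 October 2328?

From April 12, 2302 to April 12, 2328: 26 years, of which 7 contain a Feb 29 — 19×365 + 7×366 = 9497 days.
April 2328: 30 − 12 = 18 days remain.
Then May (31), June (30), July (31), August (31), September (30): 31 + 30 + 31 + 31 + 30 = 153 days.
October 1–2, 2328: 2 days.
Residual: 173 days.
Total: 9670 days.
9670 mod 7 = 3, so 3 days after Saturday is Tuesday.

Tuesday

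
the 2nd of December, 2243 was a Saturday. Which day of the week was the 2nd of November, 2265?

From December 2, 2243 to December 2, 2264: 21 years, of which 6 contain a Feb 29 — 15×365 + 6×366 = 7671 days.
December 2264: 31 − 2 = 29 days remain.
Then 10 full months totalling 304 days.
November 1–2, 2265: 2 days.
Residual: 335 days.
Total: 8006 days.
8006 mod 7 = 5, so 5 days after Saturday is Thursday.

Thursday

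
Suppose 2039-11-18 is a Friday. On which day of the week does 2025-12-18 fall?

Count forward from the earlier date (December 18, 2025) to the later (November 18, 2039):
From December 18, 2025 to December 18, 2038: 13 years, of which 3 contain a Feb 29 — 10×365 + 3×366 = 4748 days.
December 2038: 31 − 18 = 13 days remain.
Then 10 full months totalling 304 days.
November 1–18, 2039: 18 days.
Residual: 335 days.
Total: 5083 days.
5083 mod 7 = 1, so 1 day before Friday is Thursday.

Thursday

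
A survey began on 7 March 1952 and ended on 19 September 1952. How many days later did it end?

196

March 1952: 31 − 7 = 24 days remain.
Then April (30), May (31), June (30), July (31), August (31): 30 + 31 + 30 + 31 + 31 = 153 days.
September 1–19, 1952: 19 days.
Total: 24 + 153 + 19 = 196 days.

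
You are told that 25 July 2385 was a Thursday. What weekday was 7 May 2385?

Count forward from the earlier date (May 7, 2385) to the later (July 25, 2385):
May 2385: 31 − 7 = 24 days remain.
Then June (30): 30 days.
July 1–25, 2385: 25 days.
Total: 24 + 30 + 25 = 79 days.
79 mod 7 = 2, so 2 days before Thursday is Tuesday.

Tuesday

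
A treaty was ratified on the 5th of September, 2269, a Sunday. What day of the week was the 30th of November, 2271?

Day-of-year of September 5, 2269: 248.
Day-of-year of November 30, 2271: 334.
2269 has 365 days, so 365 − 248 = 117 days remain in 2269.
Full years: 2270: 365. Sum = 365.
Total: 117 + 365 + 334 = 816 days.
816 mod 7 = 4, so 4 days after Sunday is Thursday.

Thursday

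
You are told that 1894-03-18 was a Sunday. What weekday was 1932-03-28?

Day-of-year of March 18, 1894: 77.
Day-of-year of March 28, 1932: 88.
1894 has 365 days, so 365 − 77 = 288 days remain in 1894.
Full years 1895–1931: 29 common + 8 leap = 29×365 + 8×366 = 13513 days.
Total: 288 + 13513 + 88 = 13889 days.
13889 mod 7 = 1, so 1 day after Sunday is Monday.

Monday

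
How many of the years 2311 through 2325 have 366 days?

4

Years divisible by 4 in [2311, 2325]: 2312, 2316, 2320, 2324.
No century exceptions apply. Count: 4.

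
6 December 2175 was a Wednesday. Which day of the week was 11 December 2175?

Within December 2175: 11 − 6 = 5 days.
5 mod 7 = 5, so 5 days after Wednesday is Monday.

Monday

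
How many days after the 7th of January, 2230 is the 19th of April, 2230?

January 2230: 31 − 7 = 24 days remain.
Then February 2230 (28), March (31): 28 + 31 = 59 days.
April 1–19, 2230: 19 days.
Total: 24 + 59 + 19 = 102 days.

102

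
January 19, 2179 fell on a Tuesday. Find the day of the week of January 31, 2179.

Within January 2179: 31 − 19 = 12 days.
12 mod 7 = 5, so 5 days after Tuesday is Sunday.

Sunday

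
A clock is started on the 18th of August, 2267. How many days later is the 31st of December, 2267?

135

August 2267: 31 − 18 = 13 days remain.
Then September (30), October (31), November (30): 30 + 31 + 30 = 91 days.
December 1–31, 2267: 31 days.
Total: 13 + 91 + 31 = 135 days.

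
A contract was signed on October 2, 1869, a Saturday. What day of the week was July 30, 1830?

Friday

Count forward from the earlier date (July 30, 1830) to the later (October 2, 1869):
Day-of-year of July 30, 1830: 211.
Day-of-year of October 2, 1869: 275.
1830 has 365 days, so 365 − 211 = 154 days remain in 1830.
Full years 1831–1868: 28 common + 10 leap = 28×365 + 10×366 = 13880 days.
Total: 154 + 13880 + 275 = 14309 days.
14309 mod 7 = 1, so 1 day before Saturday is Friday.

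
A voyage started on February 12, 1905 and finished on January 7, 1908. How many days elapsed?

February 12, 1905 → February 12, 1906: 365 days.
February 12, 1906 → February 12, 1907: 365 days.
February 1907: 28 − 12 = 16 days remain (1907 is not a leap year, so February has 28 days).
Then 10 full months totalling 306 days.
January 1–7, 1908: 7 days.
Residual: 329 days.
Total: 1059 days.

1059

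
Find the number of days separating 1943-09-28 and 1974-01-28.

Day-of-year of September 28, 1943: 271.
Day-of-year of January 28, 1974: 28.
1943 has 365 days, so 365 − 271 = 94 days remain in 1943.
Full years 1944–1973: 22 common + 8 leap = 22×365 + 8×366 = 10958 days.
Total: 94 + 10958 + 28 = 11080 days.

11080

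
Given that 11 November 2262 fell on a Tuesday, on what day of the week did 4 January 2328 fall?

Wednesday

Day-of-year of November 11, 2262: 315.
Day-of-year of January 4, 2328: 4.
2262 has 365 days, so 365 − 315 = 50 days remain in 2262.
Full years 2263–2327: 50 common + 15 leap = 50×365 + 15×366 = 23740 days.
Total: 50 + 23740 + 4 = 23794 days.
23794 mod 7 = 1, so 1 day after Tuesday is Wednesday.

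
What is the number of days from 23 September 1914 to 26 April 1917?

Day-of-year of September 23, 1914: 266.
Day-of-year of April 26, 1917: 116.
1914 has 365 days, so 365 − 266 = 99 days remain in 1914.
Full years: 1915: 365; 1916: 366. Sum = 731.
Total: 99 + 731 + 116 = 946 days.

946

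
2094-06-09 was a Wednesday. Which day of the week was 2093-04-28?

Count forward from the earlier date (April 28, 2093) to the later (June 9, 2094):
April 2093: 30 − 28 = 2 days remain.
Then 13 full months totalling 396 days.
June 1–9, 2094: 9 days.
Total: 2 + 396 + 9 = 407 days.
407 mod 7 = 1, so 1 day before Wednesday is Tuesday.

Tuesday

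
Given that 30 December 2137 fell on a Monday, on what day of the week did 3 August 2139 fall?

December 2137: 31 − 30 = 1 day remains.
Then 19 full months totalling 577 days.
August 1–3, 2139: 3 days.
Total: 1 + 577 + 3 = 581 days.
581 is a multiple of 7, so 3 August 2139 falls on the same weekday: Monday.

Monday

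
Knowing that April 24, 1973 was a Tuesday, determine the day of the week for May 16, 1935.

Count forward from the earlier date (May 16, 1935) to the later (April 24, 1973):
Day-of-year of May 16, 1935: 136.
Day-of-year of April 24, 1973: 114.
1935 has 365 days, so 365 − 136 = 229 days remain in 1935.
Full years 1936–1972: 27 common + 10 leap = 27×365 + 10×366 = 13515 days.
Total: 229 + 13515 + 114 = 13858 days.
13858 mod 7 = 5, so 5 days before Tuesday is Thursday.

Thursday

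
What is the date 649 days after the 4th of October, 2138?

the 14th of July, 2140

Count 649 days after October 4, 2138:
October 4, 2138 → October 4, 2139: 365 days.
October 2139: 31 − 4 = 27 days remain.
Then November (30), December (31), January (31), February 2140 (29), March (31), April (30), May (31), June (30): 30 + 31 + 31 + 29 + 31 + 30 + 31 + 30 = 243 days.
July 1–14, 2140: 14 days.
Residual: 284 days.
Total: 649 days.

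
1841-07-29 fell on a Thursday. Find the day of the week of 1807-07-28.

Tuesday

Count forward from the earlier date (July 28, 1807) to the later (July 29, 1841):
Day-of-year of July 28, 1807: 209.
Day-of-year of July 29, 1841: 210.
1807 has 365 days, so 365 − 209 = 156 days remain in 1807.
Full years 1808–1840: 24 common + 9 leap = 24×365 + 9×366 = 12054 days.
Total: 156 + 12054 + 210 = 12420 days.
12420 mod 7 = 2, so 2 days before Thursday is Tuesday.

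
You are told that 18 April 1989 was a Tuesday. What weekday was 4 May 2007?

From April 18, 1989 to April 18, 2007: 18 years, of which 4 contain a Feb 29 — 14×365 + 4×366 = 6574 days.
(2000 is a leap year (divisible by 400).)
April 2007: 30 − 18 = 12 days remain.
May 1–4, 2007: 4 days.
Residual: 16 days.
Total: 6590 days.
6590 mod 7 = 3, so 3 days after Tuesday is Friday.

Friday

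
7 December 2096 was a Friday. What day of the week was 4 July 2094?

Sunday

Count forward from the earlier date (July 4, 2094) to the later (December 7, 2096):
July 4, 2094 → July 4, 2095: 365 days.
July 4, 2095 → July 4, 2096: 366 days (2096 is a leap year).
July 2096: 31 − 4 = 27 days remain.
Then August (31), September (30), October (31), November (30): 31 + 30 + 31 + 30 = 122 days.
December 1–7, 2096: 7 days.
Residual: 156 days.
Total: 887 days.
887 mod 7 = 5, so 5 days before Friday is Sunday.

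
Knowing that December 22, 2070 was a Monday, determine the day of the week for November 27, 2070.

Count forward from the earlier date (November 27, 2070) to the later (December 22, 2070):
November 2070: 30 − 27 = 3 days remain.
December 1–22, 2070: 22 days.
Total: 3 + 22 = 25 days.
25 mod 7 = 4, so 4 days before Monday is Thursday.

Thursday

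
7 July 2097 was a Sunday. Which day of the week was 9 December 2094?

Thursday

Count forward from the earlier date (December 9, 2094) to the later (July 7, 2097):
December 9, 2094 → December 9, 2095: 365 days.
December 9, 2095 → December 9, 2096: 366 days (2096 is a leap year).
December 2096: 31 − 9 = 22 days remain.
Then January (31), February 2097 (28), March (31), April (30), May (31), June (30): 31 + 28 + 31 + 30 + 31 + 30 = 181 days.
July 1–7, 2097: 7 days.
Residual: 210 days.
Total: 941 days.
941 mod 7 = 3, so 3 days before Sunday is Thursday.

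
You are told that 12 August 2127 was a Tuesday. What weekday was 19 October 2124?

Thursday

Count forward from the earlier date (October 19, 2124) to the later (August 12, 2127):
Day-of-year of October 19, 2124: 293.
Day-of-year of August 12, 2127: 224.
2124 has 366 days, so 366 − 293 = 73 days remain in 2124.
Full years: 2125: 365; 2126: 365. Sum = 730.
Total: 73 + 730 + 224 = 1027 days.
1027 mod 7 = 5, so 5 days before Tuesday is Thursday.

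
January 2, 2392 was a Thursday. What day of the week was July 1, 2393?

Thursday

Day-of-year of January 2, 2392: 2.
Day-of-year of July 1, 2393: 182.
2392 has 366 days, so 366 − 2 = 364 days remain in 2392.
Total: 364 + 182 = 546 days.
546 is a multiple of 7, so July 1, 2393 falls on the same weekday: Thursday.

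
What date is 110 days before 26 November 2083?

8 August 2083

Count 110 days before November 26, 2083:
August 2083: 31 − 8 = 23 days remain.
Then September (30), October (31): 30 + 31 = 61 days.
November 1–26, 2083: 26 days.
Total: 23 + 61 + 26 = 110 days.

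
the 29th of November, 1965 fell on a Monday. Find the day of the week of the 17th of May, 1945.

Thursday

Count forward from the earlier date (May 17, 1945) to the later (November 29, 1965):
Day-of-year of May 17, 1945: 137.
Day-of-year of November 29, 1965: 333.
1945 has 365 days, so 365 − 137 = 228 days remain in 1945.
Full years 1946–1964: 14 common + 5 leap = 14×365 + 5×366 = 6940 days.
Total: 228 + 6940 + 333 = 7501 days.
7501 mod 7 = 4, so 4 days before Monday is Thursday.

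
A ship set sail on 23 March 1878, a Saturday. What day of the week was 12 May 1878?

Sunday

March 1878: 31 − 23 = 8 days remain.
Then April (30): 30 days.
May 1–12, 1878: 12 days.
Total: 8 + 30 + 12 = 50 days.
50 mod 7 = 1, so 1 day after Saturday is Sunday.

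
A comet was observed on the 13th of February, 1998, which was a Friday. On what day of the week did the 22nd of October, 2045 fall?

Sunday

Day-of-year of February 13, 1998: 44.
Day-of-year of October 22, 2045: 295.
1998 has 365 days, so 365 − 44 = 321 days remain in 1998.
Full years 1999–2044: 34 common + 12 leap = 34×365 + 12×366 = 16802 days.
Total: 321 + 16802 + 295 = 17418 days.
17418 mod 7 = 2, so 2 days after Friday is Sunday.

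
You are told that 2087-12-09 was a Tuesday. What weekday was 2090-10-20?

Friday

December 9, 2087 → December 9, 2088: 366 days (2088 is a leap year).
December 9, 2088 → December 9, 2089: 365 days.
December 2089: 31 − 9 = 22 days remain.
Then 9 full months totalling 273 days.
October 1–20, 2090: 20 days.
Residual: 315 days.
Total: 1046 days.
1046 mod 7 = 3, so 3 days after Tuesday is Friday.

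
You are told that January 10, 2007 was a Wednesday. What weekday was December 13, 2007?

Thursday

January 2007: 31 − 10 = 21 days remain.
Then 10 full months totalling 303 days.
December 1–13, 2007: 13 days.
Total: 21 + 303 + 13 = 337 days.
337 mod 7 = 1, so 1 day after Wednesday is Thursday.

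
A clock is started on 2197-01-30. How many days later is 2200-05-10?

January 30, 2197 → January 30, 2198: 365 days.
January 30, 2198 → January 30, 2199: 365 days.
January 30, 2199 → January 30, 2200: 365 days.
January 2200: 31 − 30 = 1 day remains.
Then February 2200 (28), March (31), April (30): 28 + 31 + 30 = 89 days.
May 1–10, 2200: 10 days.
Residual: 100 days.
Total: 1195 days.

1195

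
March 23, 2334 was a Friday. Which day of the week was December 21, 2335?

Saturday

Day-of-year of March 23, 2334: 82.
Day-of-year of December 21, 2335: 355.
2334 has 365 days, so 365 − 82 = 283 days remain in 2334.
Total: 283 + 355 = 638 days.
638 mod 7 = 1, so 1 day after Friday is Saturday.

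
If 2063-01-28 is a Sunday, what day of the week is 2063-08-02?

Thursday

January 2063: 31 − 28 = 3 days remain.
Then February 2063 (28), March (31), April (30), May (31), June (30), July (31): 28 + 31 + 30 + 31 + 30 + 31 = 181 days.
August 1–2, 2063: 2 days.
Total: 3 + 181 + 2 = 186 days.
186 mod 7 = 4, so 4 days after Sunday is Thursday.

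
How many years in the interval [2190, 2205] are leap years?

3

Years divisible by 4 in [2190, 2205]: 2192, 2196, 2200, 2204.
Of these, 2200 is divisible by 100 but not 400, so not leap.
Leap years: 4 − 1 = 3.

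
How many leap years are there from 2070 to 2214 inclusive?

34

Years divisible by 4: 2072, 2076, …, 2212 — 36 in all.
Of these, 2100, 2200 are divisible by 100 but not 400, so not leap.
Leap years: 36 − 2 = 34.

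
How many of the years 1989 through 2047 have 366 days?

Years divisible by 4: 1992, 1996, …, 2044 — 14 in all.
2000 is divisible by 400, so still leap.
No century exceptions apply. Count: 14.

14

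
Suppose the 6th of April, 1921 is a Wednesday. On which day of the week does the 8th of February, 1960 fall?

From April 6, 1921 to April 6, 1959: 38 years, of which 9 contain a Feb 29 — 29×365 + 9×366 = 13879 days.
April 1959: 30 − 6 = 24 days remain.
Then 9 full months totalling 276 days.
February 1–8, 1960: 8 days (1960 is a leap year).
Residual: 308 days.
Total: 14187 days.
14187 mod 7 = 5, so 5 days after Wednesday is Monday.

Monday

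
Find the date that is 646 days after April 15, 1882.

January 21, 1884

Count 646 days after April 15, 1882:
April 1882: 30 − 15 = 15 days remain.
Then 20 full months totalling 610 days.
January 1–21, 1884: 21 days.
Total: 15 + 610 + 21 = 646 days.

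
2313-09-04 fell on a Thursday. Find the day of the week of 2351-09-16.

Sunday

From September 4, 2313 to September 4, 2351: 38 years, of which 9 contain a Feb 29 — 29×365 + 9×366 = 13879 days.
Within September 2351: 16 − 4 = 12 days.
Total: 13891 days.
13891 mod 7 = 3, so 3 days after Thursday is Sunday.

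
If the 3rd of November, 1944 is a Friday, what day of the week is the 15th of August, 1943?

Sunday

Count forward from the earlier date (August 15, 1943) to the later (November 3, 1944):
August 1943: 31 − 15 = 16 days remain.
Then 14 full months totalling 427 days.
November 1–3, 1944: 3 days.
Total: 16 + 427 + 3 = 446 days.
446 mod 7 = 5, so 5 days before Friday is Sunday.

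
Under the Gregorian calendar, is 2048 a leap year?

2048 is a leap year.

Yes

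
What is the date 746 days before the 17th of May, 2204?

the 2nd of May, 2202

Count 746 days before May 17, 2204:
May 2202: 31 − 2 = 29 days remain.
Then 23 full months totalling 700 days.
May 1–17, 2204: 17 days.
Total: 29 + 700 + 17 = 746 days.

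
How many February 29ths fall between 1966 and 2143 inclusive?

43

Years divisible by 4: 1968, 1972, …, 2140 — 44 in all.
Of these, 2100 is divisible by 100 but not 400, so not leap.
2000 is divisible by 400, so still leap.
Leap years: 44 − 1 = 43.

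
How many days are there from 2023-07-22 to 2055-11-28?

From July 22, 2023 to July 22, 2055: 32 years, of which 8 contain a Feb 29 — 24×365 + 8×366 = 11688 days.
July 2055: 31 − 22 = 9 days remain.
Then August (31), September (30), October (31): 31 + 30 + 31 = 92 days.
November 1–28, 2055: 28 days.
Residual: 129 days.
Total: 11817 days.

11817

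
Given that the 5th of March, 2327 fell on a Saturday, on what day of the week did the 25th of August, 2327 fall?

Thursday

March 2327: 31 − 5 = 26 days remain.
Then April (30), May (31), June (30), July (31): 30 + 31 + 30 + 31 = 122 days.
August 1–25, 2327: 25 days.
Total: 26 + 122 + 25 = 173 days.
173 mod 7 = 5, so 5 days after Saturday is Thursday.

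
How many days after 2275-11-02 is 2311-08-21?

Day-of-year of November 2, 2275: 306.
Day-of-year of August 21, 2311: 233.
2275 has 365 days, so 365 − 306 = 59 days remain in 2275.
Full years 2276–2310: 27 common + 8 leap = 27×365 + 8×366 = 12783 days.
Total: 59 + 12783 + 233 = 13075 days.

13075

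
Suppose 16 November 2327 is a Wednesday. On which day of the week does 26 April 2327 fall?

Count forward from the earlier date (April 26, 2327) to the later (November 16, 2327):
April 2327: 30 − 26 = 4 days remain.
Then May (31), June (30), July (31), August (31), September (30), October (31): 31 + 30 + 31 + 31 + 30 + 31 = 184 days.
November 1–16, 2327: 16 days.
Total: 4 + 184 + 16 = 204 days.
204 mod 7 = 1, so 1 day before Wednesday is Tuesday.

Tuesday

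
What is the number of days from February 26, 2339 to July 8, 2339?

132

February 2339: 28 − 26 = 2 days remain (2339 is not a leap year, so February has 28 days).
Then March (31), April (30), May (31), June (30): 31 + 30 + 31 + 30 = 122 days.
July 1–8, 2339: 8 days.
Total: 2 + 122 + 8 = 132 days.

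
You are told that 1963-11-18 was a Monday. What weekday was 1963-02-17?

Count forward from the earlier date (February 17, 1963) to the later (November 18, 1963):
February 1963: 28 − 17 = 11 days remain (1963 is not a leap year, so February has 28 days).
Then March (31), April (30), May (31), June (30), July (31), August (31), September (30), October (31): 31 + 30 + 31 + 30 + 31 + 31 + 30 + 31 = 245 days.
November 1–18, 1963: 18 days.
Total: 11 + 245 + 18 = 274 days.
274 mod 7 = 1, so 1 day before Monday is Sunday.

Sunday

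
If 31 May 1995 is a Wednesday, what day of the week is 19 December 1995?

May 1995: 31 − 31 = 0 days remain.
Then June (30), July (31), August (31), September (30), October (31), November (30): 30 + 31 + 31 + 30 + 31 + 30 = 183 days.
December 1–19, 1995: 19 days.
Total: 0 + 183 + 19 = 202 days.
202 mod 7 = 6, so 6 days after Wednesday is Tuesday.

Tuesday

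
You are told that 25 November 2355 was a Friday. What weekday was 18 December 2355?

Sunday

November 2355: 30 − 25 = 5 days remain.
December 1–18, 2355: 18 days.
Total: 5 + 18 = 23 days.
23 mod 7 = 2, so 2 days after Friday is Sunday.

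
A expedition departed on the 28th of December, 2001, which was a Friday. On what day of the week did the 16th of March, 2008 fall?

Sunday

Day-of-year of December 28, 2001: 362.
Day-of-year of March 16, 2008: 76.
2001 has 365 days, so 365 − 362 = 3 days remain in 2001.
Full years: 2002: 365; 2003: 365; 2004: 366; 2005: 365; 2006: 365; 2007: 365. Sum = 2191.
Total: 3 + 2191 + 76 = 2270 days.
2270 mod 7 = 2, so 2 days after Friday is Sunday.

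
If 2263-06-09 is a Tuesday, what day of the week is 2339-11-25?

From June 9, 2263 to June 9, 2339: 76 years, of which 18 contain a Feb 29 — 58×365 + 18×366 = 27758 days.
(2300 is not a leap year (divisible by 100 but not 400).)
June 2339: 30 − 9 = 21 days remain.
Then July (31), August (31), September (30), October (31): 31 + 31 + 30 + 31 = 123 days.
November 1–25, 2339: 25 days.
Residual: 169 days.
Total: 27927 days.
27927 mod 7 = 4, so 4 days after Tuesday is Saturday.

Saturday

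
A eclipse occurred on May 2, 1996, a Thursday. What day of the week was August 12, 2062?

Day-of-year of May 2, 1996: 123.
Day-of-year of August 12, 2062: 224.
1996 has 366 days, so 366 − 123 = 243 days remain in 1996.
Full years 1997–2061: 49 common + 16 leap = 49×365 + 16×366 = 23741 days.
Total: 243 + 23741 + 224 = 24208 days.
24208 mod 7 = 2, so 2 days after Thursday is Saturday.

Saturday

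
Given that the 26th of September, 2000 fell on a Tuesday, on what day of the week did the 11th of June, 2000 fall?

Sunday

Count forward from the earlier date (June 11, 2000) to the later (September 26, 2000):
June 2000: 30 − 11 = 19 days remain.
Then July (31), August (31): 31 + 31 = 62 days.
September 1–26, 2000: 26 days.
Total: 19 + 62 + 26 = 107 days.
107 mod 7 = 2, so 2 days before Tuesday is Sunday.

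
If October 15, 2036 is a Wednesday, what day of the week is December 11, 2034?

Monday

Count forward from the earlier date (December 11, 2034) to the later (October 15, 2036):
Day-of-year of December 11, 2034: 345.
Day-of-year of October 15, 2036: 289.
2034 has 365 days, so 365 − 345 = 20 days remain in 2034.
Full years: 2035: 365. Sum = 365.
Total: 20 + 365 + 289 = 674 days.
674 mod 7 = 2, so 2 days before Wednesday is Monday.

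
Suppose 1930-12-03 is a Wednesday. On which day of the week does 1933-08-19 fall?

Saturday

Day-of-year of December 3, 1930: 337.
Day-of-year of August 19, 1933: 231.
1930 has 365 days, so 365 − 337 = 28 days remain in 1930.
Full years: 1931: 365; 1932: 366. Sum = 731.
Total: 28 + 731 + 231 = 990 days.
990 mod 7 = 3, so 3 days after Wednesday is Saturday.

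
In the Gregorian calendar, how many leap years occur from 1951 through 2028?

Years divisible by 4: 1952, 1956, …, 2028 — 20 in all.
2000 is divisible by 400, so still leap.
No century exceptions apply. Count: 20.

20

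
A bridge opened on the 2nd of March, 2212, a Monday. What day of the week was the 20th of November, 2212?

March 2212: 31 − 2 = 29 days remain.
Then April (30), May (31), June (30), July (31), August (31), September (30), October (31): 30 + 31 + 30 + 31 + 31 + 30 + 31 = 214 days.
November 1–20, 2212: 20 days.
Total: 29 + 214 + 20 = 263 days.
263 mod 7 = 4, so 4 days after Monday is Friday.

Friday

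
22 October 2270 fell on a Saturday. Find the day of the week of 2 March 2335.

From October 22, 2270 to October 22, 2334: 64 years, of which 15 contain a Feb 29 — 49×365 + 15×366 = 23375 days.
(2300 is not a leap year (divisible by 100 but not 400).)
October 2334: 31 − 22 = 9 days remain.
Then November (30), December (31), January (31), February 2335 (28): 30 + 31 + 31 + 28 = 120 days.
March 1–2, 2335: 2 days.
Residual: 131 days.
Total: 23506 days.
23506 is a multiple of 7, so 2 March 2335 falls on the same weekday: Saturday.

Saturday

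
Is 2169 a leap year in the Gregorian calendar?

2169 is not a leap year.

No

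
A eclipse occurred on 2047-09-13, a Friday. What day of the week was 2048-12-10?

September 2047: 30 − 13 = 17 days remain.
Then 14 full months totalling 427 days.
December 1–10, 2048: 10 days.
Total: 17 + 427 + 10 = 454 days.
454 mod 7 = 6, so 6 days after Friday is Thursday.

Thursday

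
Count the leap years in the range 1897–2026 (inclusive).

31

Years divisible by 4: 1900, 1904, …, 2024 — 32 in all.
Of these, 1900 is divisible by 100 but not 400, so not leap.
2000 is divisible by 400, so still leap.
Leap years: 32 − 1 = 31.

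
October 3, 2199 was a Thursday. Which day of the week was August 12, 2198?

Sunday

Count forward from the earlier date (August 12, 2198) to the later (October 3, 2199):
Day-of-year of August 12, 2198: 224.
Day-of-year of October 3, 2199: 276.
2198 has 365 days, so 365 − 224 = 141 days remain in 2198.
Total: 141 + 276 = 417 days.
417 mod 7 = 4, so 4 days before Thursday is Sunday.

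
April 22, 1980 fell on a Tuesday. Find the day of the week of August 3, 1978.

Thursday

Count forward from the earlier date (August 3, 1978) to the later (April 22, 1980):
August 3, 1978 → August 3, 1979: 365 days.
August 1979: 31 − 3 = 28 days remain.
Then September (30), October (31), November (30), December (31), January (31), February 1980 (29), March (31): 30 + 31 + 30 + 31 + 31 + 29 + 31 = 213 days.
April 1–22, 1980: 22 days.
Residual: 263 days.
Total: 628 days.
628 mod 7 = 5, so 5 days before Tuesday is Thursday.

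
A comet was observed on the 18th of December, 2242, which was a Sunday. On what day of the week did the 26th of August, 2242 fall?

Friday

Count forward from the earlier date (August 26, 2242) to the later (December 18, 2242):
August 2242: 31 − 26 = 5 days remain.
Then September (30), October (31), November (30): 30 + 31 + 30 = 91 days.
December 1–18, 2242: 18 days.
Total: 5 + 91 + 18 = 114 days.
114 mod 7 = 2, so 2 days before Sunday is Friday.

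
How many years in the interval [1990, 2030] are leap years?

Years divisible by 4 in [1990, 2030]: 1992, 1996, 2000, 2004, 2008, 2012, 2016, 2020, 2024, 2028.
2000 is divisible by 400, so still leap.
No century exceptions apply. Count: 10.

10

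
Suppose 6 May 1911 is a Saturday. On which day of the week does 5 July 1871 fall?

Wednesday

Count forward from the earlier date (July 5, 1871) to the later (May 6, 1911):
Day-of-year of July 5, 1871: 186.
Day-of-year of May 6, 1911: 126.
1871 has 365 days, so 365 − 186 = 179 days remain in 1871.
Full years 1872–1910: 30 common + 9 leap = 30×365 + 9×366 = 14244 days.
Total: 179 + 14244 + 126 = 14549 days.
14549 mod 7 = 3, so 3 days before Saturday is Wednesday.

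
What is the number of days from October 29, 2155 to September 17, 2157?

Day-of-year of October 29, 2155: 302.
Day-of-year of September 17, 2157: 260.
2155 has 365 days, so 365 − 302 = 63 days remain in 2155.
Full years: 2156: 366. Sum = 366.
Total: 63 + 366 + 260 = 689 days.

689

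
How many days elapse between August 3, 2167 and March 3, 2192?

8979

Day-of-year of August 3, 2167: 215.
Day-of-year of March 3, 2192: 63.
2167 has 365 days, so 365 − 215 = 150 days remain in 2167.
Full years 2168–2191: 18 common + 6 leap = 18×365 + 6×366 = 8766 days.
Total: 150 + 8766 + 63 = 8979 days.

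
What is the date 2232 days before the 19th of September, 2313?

the 10th of August, 2307

Count 2232 days before September 19, 2313:
August 10, 2307 → August 10, 2308: 366 days (2308 is a leap year).
August 10, 2308 → August 10, 2309: 365 days.
August 10, 2309 → August 10, 2310: 365 days.
August 10, 2310 → August 10, 2311: 365 days.
August 10, 2311 → August 10, 2312: 366 days (2312 is a leap year).
August 10, 2312 → August 10, 2313: 365 days.
August 2313: 31 − 10 = 21 days remain.
September 1–19, 2313: 19 days.
Residual: 40 days.
Total: 2232 days.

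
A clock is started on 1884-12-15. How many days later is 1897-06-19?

4569

From December 15, 1884 to December 15, 1896: 12 years, of which 3 contain a Feb 29 — 9×365 + 3×366 = 4383 days.
December 1896: 31 − 15 = 16 days remain.
Then January (31), February 1897 (28), March (31), April (30), May (31): 31 + 28 + 31 + 30 + 31 = 151 days.
June 1–19, 1897: 19 days.
Residual: 186 days.
Total: 4569 days.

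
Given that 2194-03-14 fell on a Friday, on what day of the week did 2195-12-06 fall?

Sunday

Day-of-year of March 14, 2194: 73.
Day-of-year of December 6, 2195: 340.
2194 has 365 days, so 365 − 73 = 292 days remain in 2194.
Total: 292 + 340 = 632 days.
632 mod 7 = 2, so 2 days after Friday is Sunday.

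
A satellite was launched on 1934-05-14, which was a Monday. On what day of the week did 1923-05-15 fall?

Count forward from the earlier date (May 15, 1923) to the later (May 14, 1934):
From May 15, 1923 to May 15, 1933: 10 years, of which 3 contain a Feb 29 — 7×365 + 3×366 = 3653 days.
May 1933: 31 − 15 = 16 days remain.
Then 11 full months totalling 334 days.
May 1–14, 1934: 14 days.
Residual: 364 days.
Total: 4017 days.
4017 mod 7 = 6, so 6 days before Monday is Tuesday.

Tuesday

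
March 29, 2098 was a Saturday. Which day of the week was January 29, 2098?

Wednesday

Count forward from the earlier date (January 29, 2098) to the later (March 29, 2098):
January 2098: 31 − 29 = 2 days remain.
Then February 2098 (28): 28 days.
March 1–29, 2098: 29 days.
Total: 2 + 28 + 29 = 59 days.
59 mod 7 = 3, so 3 days before Saturday is Wednesday.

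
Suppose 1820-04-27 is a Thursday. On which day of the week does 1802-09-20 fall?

Monday

Count forward from the earlier date (September 20, 1802) to the later (April 27, 1820):
From September 20, 1802 to September 20, 1819: 17 years, of which 4 contain a Feb 29 — 13×365 + 4×366 = 6209 days.
September 1819: 30 − 20 = 10 days remain.
Then October (31), November (30), December (31), January (31), February 1820 (29), March (31): 31 + 30 + 31 + 31 + 29 + 31 = 183 days.
April 1–27, 1820: 27 days.
Residual: 220 days.
Total: 6429 days.
6429 mod 7 = 3, so 3 days before Thursday is Monday.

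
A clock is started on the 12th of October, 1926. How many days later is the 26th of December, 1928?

806

Day-of-year of October 12, 1926: 285.
Day-of-year of December 26, 1928: 361.
1926 has 365 days, so 365 − 285 = 80 days remain in 1926.
Full years: 1927: 365. Sum = 365.
Total: 80 + 365 + 361 = 806 days.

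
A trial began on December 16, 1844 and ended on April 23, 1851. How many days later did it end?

Day-of-year of December 16, 1844: 351.
Day-of-year of April 23, 1851: 113.
1844 has 366 days, so 366 − 351 = 15 days remain in 1844.
Full years: 1845: 365; 1846: 365; 1847: 365; 1848: 366; 1849: 365; 1850: 365. Sum = 2191.
Total: 15 + 2191 + 113 = 2319 days.

2319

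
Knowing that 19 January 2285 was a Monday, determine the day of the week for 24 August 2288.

Friday

January 19, 2285 → January 19, 2286: 365 days.
January 19, 2286 → January 19, 2287: 365 days.
January 19, 2287 → January 19, 2288: 365 days.
January 2288: 31 − 19 = 12 days remain.
Then February 2288 (29), March (31), April (30), May (31), June (30), July (31): 29 + 31 + 30 + 31 + 30 + 31 = 182 days.
August 1–24, 2288: 24 days.
Residual: 218 days.
Total: 1313 days.
1313 mod 7 = 4, so 4 days after Monday is Friday.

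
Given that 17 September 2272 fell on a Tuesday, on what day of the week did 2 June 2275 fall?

Day-of-year of September 17, 2272: 261.
Day-of-year of June 2, 2275: 153.
2272 has 366 days, so 366 − 261 = 105 days remain in 2272.
Full years: 2273: 365; 2274: 365. Sum = 730.
Total: 105 + 730 + 153 = 988 days.
988 mod 7 = 1, so 1 day after Tuesday is Wednesday.

Wednesday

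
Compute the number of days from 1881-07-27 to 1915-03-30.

12298

From July 27, 1881 to July 27, 1914: 33 years, of which 7 contain a Feb 29 — 26×365 + 7×366 = 12052 days.
(1900 is not a leap year (divisible by 100 but not 400).)
July 1914: 31 − 27 = 4 days remain.
Then August (31), September (30), October (31), November (30), December (31), January (31), February 1915 (28): 31 + 30 + 31 + 30 + 31 + 31 + 28 = 212 days.
March 1–30, 1915: 30 days.
Residual: 246 days.
Total: 12298 days.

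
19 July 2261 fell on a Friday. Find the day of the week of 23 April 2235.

Count forward from the earlier date (April 23, 2235) to the later (July 19, 2261):
From April 23, 2235 to April 23, 2261: 26 years, of which 7 contain a Feb 29 — 19×365 + 7×366 = 9497 days.
April 2261: 30 − 23 = 7 days remain.
Then May (31), June (30): 31 + 30 = 61 days.
July 1–19, 2261: 19 days.
Residual: 87 days.
Total: 9584 days.
9584 mod 7 = 1, so 1 day before Friday is Thursday.

Thursday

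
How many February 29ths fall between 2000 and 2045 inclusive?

12

Years divisible by 4 in [2000, 2045]: 2000, 2004, 2008, 2012, 2016, 2020, 2024, 2028, 2032, 2036, 2040, 2044.
2000 is divisible by 400, so still leap.
No century exceptions apply. Count: 12.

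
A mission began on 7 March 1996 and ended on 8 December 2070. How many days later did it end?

27304

From March 7, 1996 to March 7, 2070: 74 years, of which 18 contain a Feb 29 — 56×365 + 18×366 = 27028 days.
(2000 is a leap year (divisible by 400).)
March 2070: 31 − 7 = 24 days remain.
Then April (30), May (31), June (30), July (31), August (31), September (30), October (31), November (30): 30 + 31 + 30 + 31 + 31 + 30 + 31 + 30 = 244 days.
December 1–8, 2070: 8 days.
Residual: 276 days.
Total: 27304 days.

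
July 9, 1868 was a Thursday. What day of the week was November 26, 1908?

Thursday

From July 9, 1868 to July 9, 1908: 40 years, of which 9 contain a Feb 29 — 31×365 + 9×366 = 14609 days.
(1900 is not a leap year (divisible by 100 but not 400).)
July 1908: 31 − 9 = 22 days remain.
Then August (31), September (30), October (31): 31 + 30 + 31 = 92 days.
November 1–26, 1908: 26 days.
Residual: 140 days.
Total: 14749 days.
14749 is a multiple of 7, so November 26, 1908 falls on the same weekday: Thursday.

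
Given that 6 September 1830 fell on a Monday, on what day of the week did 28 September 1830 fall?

Tuesday

Within September 1830: 28 − 6 = 22 days.
22 mod 7 = 1, so 1 day after Monday is Tuesday.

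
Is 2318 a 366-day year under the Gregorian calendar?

No

2318 is not a leap year.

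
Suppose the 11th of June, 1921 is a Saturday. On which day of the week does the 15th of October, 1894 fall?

Count forward from the earlier date (October 15, 1894) to the later (June 11, 1921):
From October 15, 1894 to October 15, 1920: 26 years, of which 6 contain a Feb 29 — 20×365 + 6×366 = 9496 days.
(1900 is not a leap year (divisible by 100 but not 400).)
October 1920: 31 − 15 = 16 days remain.
Then November (30), December (31), January (31), February 1921 (28), March (31), April (30), May (31): 30 + 31 + 31 + 28 + 31 + 30 + 31 = 212 days.
June 1–11, 1921: 11 days.
Residual: 239 days.
Total: 9735 days.
9735 mod 7 = 5, so 5 days before Saturday is Monday.

Monday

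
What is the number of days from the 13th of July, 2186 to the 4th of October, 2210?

8848

From July 13, 2186 to July 13, 2210: 24 years, of which 5 contain a Feb 29 — 19×365 + 5×366 = 8765 days.
(2200 is not a leap year (divisible by 100 but not 400).)
July 2210: 31 − 13 = 18 days remain.
Then August (31), September (30): 31 + 30 = 61 days.
October 1–4, 2210: 4 days.
Residual: 83 days.
Total: 8848 days.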